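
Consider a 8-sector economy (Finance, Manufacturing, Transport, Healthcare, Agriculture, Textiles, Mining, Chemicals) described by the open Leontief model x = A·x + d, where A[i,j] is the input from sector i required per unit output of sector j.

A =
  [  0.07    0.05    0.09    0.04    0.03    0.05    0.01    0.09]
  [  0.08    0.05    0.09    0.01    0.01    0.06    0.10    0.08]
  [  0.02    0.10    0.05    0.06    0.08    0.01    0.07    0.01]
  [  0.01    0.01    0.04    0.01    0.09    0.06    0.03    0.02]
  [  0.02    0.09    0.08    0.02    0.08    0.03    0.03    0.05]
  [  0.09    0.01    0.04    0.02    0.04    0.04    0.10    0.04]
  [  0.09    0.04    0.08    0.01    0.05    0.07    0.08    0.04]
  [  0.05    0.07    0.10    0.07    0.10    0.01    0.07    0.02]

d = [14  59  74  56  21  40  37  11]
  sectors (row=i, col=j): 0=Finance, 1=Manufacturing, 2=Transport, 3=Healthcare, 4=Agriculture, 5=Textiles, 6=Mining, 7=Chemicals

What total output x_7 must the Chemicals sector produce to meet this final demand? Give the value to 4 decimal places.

Form M = I − A:
  [  0.93   -0.05   -0.09   -0.04   -0.03   -0.05   -0.01   -0.09]
  [ -0.08    0.95   -0.09   -0.01   -0.01   -0.06   -0.10   -0.08]
  [ -0.02   -0.10    0.95   -0.06   -0.08   -0.01   -0.07   -0.01]
  [ -0.01   -0.01   -0.04    0.99   -0.09   -0.06   -0.03   -0.02]
  [ -0.02   -0.09   -0.08   -0.02    0.92   -0.03   -0.03   -0.05]
  [ -0.09   -0.01   -0.04   -0.02   -0.04    0.96   -0.10   -0.04]
  [ -0.09   -0.04   -0.08   -0.01   -0.05   -0.07    0.92   -0.04]
  [ -0.05   -0.07   -0.10   -0.07   -0.10   -0.01   -0.07    0.98]
Leontief inverse L = M⁻¹:
  [  1.1081    0.0934    0.1437    0.0667    0.0757    0.0769    0.0554    0.1215]
  [  0.1296    1.0975    0.1520    0.0384    0.0583    0.0936    0.1545    0.1169]
  [  0.0561    0.1391    1.1001    0.0777    0.1190    0.0404    0.1134    0.0417]
  [  0.0336    0.0376    0.0722    1.0235    0.1187    0.0772    0.0586    0.0394]
  [  0.0559    0.1331    0.1313    0.0418    1.1211    0.0566    0.0753    0.0808]
  [  0.1286    0.0462    0.0889    0.0406    0.0780    1.0680    0.1385    0.0705]
  [  0.1360    0.0853    0.1380    0.0355    0.0950    0.1022    1.1294    0.0767]
  [  0.0907    0.1202    0.1598    0.0944    0.1506    0.0442    0.1194    1.0565]
Total output x = L · d:
  x_0 = 1.1081·14 + 0.0934·59 + 0.1437·74 + 0.0667·56 + 0.0757·21 + 0.0769·40 + 0.0554·37 + 0.1215·11 = 43.4407
  x_1 = 0.1296·14 + 1.0975·59 + 0.1520·74 + 0.0384·56 + 0.0583·21 + 0.0936·40 + 0.1545·37 + 0.1169·11 = 91.9445
  x_2 = 0.0561·14 + 0.1391·59 + 1.1001·74 + 0.0777·56 + 0.1190·21 + 0.0404·40 + 0.1134·37 + 0.0417·11 = 103.5153
  x_3 = 0.0336·14 + 0.0376·59 + 0.0722·74 + 1.0235·56 + 0.1187·21 + 0.0772·40 + 0.0586·37 + 0.0394·11 = 73.5281
  x_4 = 0.0559·14 + 0.1331·59 + 0.1313·74 + 0.0418·56 + 1.1211·21 + 0.0566·40 + 0.0753·37 + 0.0808·11 = 50.1763
  x_5 = 0.1286·14 + 0.0462·59 + 0.0889·74 + 0.0406·56 + 0.0780·21 + 1.0680·40 + 0.1385·37 + 0.0705·11 = 63.6356
  x_6 = 0.1360·14 + 0.0853·59 + 0.1380·74 + 0.0355·56 + 0.0950·21 + 0.1022·40 + 1.1294·37 + 0.0767·11 = 67.8531
  x_7 = 0.0907·14 + 0.1202·59 + 0.1598·74 + 0.0944·56 + 0.1506·21 + 0.0442·40 + 0.1194·37 + 1.0565·11 = 46.4391

46.4391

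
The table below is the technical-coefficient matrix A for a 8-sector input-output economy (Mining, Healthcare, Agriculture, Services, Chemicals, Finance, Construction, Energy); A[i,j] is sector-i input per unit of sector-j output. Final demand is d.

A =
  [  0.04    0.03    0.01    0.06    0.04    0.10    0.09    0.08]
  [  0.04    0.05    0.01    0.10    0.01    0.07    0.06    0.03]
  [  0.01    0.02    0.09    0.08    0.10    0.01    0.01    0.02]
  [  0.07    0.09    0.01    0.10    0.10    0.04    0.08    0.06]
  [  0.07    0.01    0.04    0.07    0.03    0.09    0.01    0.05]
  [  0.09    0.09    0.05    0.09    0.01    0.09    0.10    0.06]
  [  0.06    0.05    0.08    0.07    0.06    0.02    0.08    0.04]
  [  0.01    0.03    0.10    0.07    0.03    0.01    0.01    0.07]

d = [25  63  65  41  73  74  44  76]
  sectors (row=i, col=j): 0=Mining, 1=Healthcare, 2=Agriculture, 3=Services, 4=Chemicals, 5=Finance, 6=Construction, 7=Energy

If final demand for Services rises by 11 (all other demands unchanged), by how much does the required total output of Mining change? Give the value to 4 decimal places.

Form M = I − A:
  [  0.96   -0.03   -0.01   -0.06   -0.04   -0.10   -0.09   -0.08]
  [ -0.04    0.95   -0.01   -0.10   -0.01   -0.07   -0.06   -0.03]
  [ -0.01   -0.02    0.91   -0.08   -0.10   -0.01   -0.01   -0.02]
  [ -0.07   -0.09   -0.01    0.90   -0.10   -0.04   -0.08   -0.06]
  [ -0.07   -0.01   -0.04   -0.07    0.97   -0.09   -0.01   -0.05]
  [ -0.09   -0.09   -0.05   -0.09   -0.01    0.91   -0.10   -0.06]
  [ -0.06   -0.05   -0.08   -0.07   -0.06   -0.02    0.92   -0.04]
  [ -0.01   -0.03   -0.10   -0.07   -0.03   -0.01   -0.01    0.93]
Leontief inverse L = M⁻¹:
  [  1.0835    0.0729    0.0513    0.1258    0.0777    0.1429    0.1400    0.1242]
  [  0.0778    1.0891    0.0390    0.1572    0.0444    0.1071    0.1056    0.0666]
  [  0.0393    0.0456    1.1179    0.1282    0.1347    0.0404    0.0365    0.0486]
  [  0.1216    0.1380    0.0518    1.1794    0.1463    0.0951    0.1372    0.1120]
  [  0.1054    0.0455    0.0710    0.1248    1.0631    0.1286    0.0514    0.0878]
  [  0.1433    0.1448    0.0980    0.1755    0.0612    1.1455    0.1662    0.1148]
  [  0.0990    0.0869    0.1191    0.1346    0.1038    0.0606    1.1239    0.0804]
  [  0.0335    0.0552    0.1305    0.1163    0.0638    0.0336    0.0347    1.0973]
Total output x = L · d:
  x_0 = 1.0835·25 + 0.0729·63 + 0.0513·65 + 0.1258·41 + 0.0777·73 + 0.1429·74 + 0.1400·44 + 0.1242·76 = 72.0073
  x_1 = 0.0778·25 + 1.0891·63 + 0.0390·65 + 0.1572·41 + 0.0444·73 + 0.1071·74 + 0.1056·44 + 0.0666·76 = 100.4126
  x_2 = 0.0393·25 + 0.0456·63 + 1.1179·65 + 0.1282·41 + 0.1347·73 + 0.0404·74 + 0.0365·44 + 0.0486·76 = 99.9031
  x_3 = 0.1216·25 + 0.1380·63 + 0.0518·65 + 1.1794·41 + 0.1463·73 + 0.0951·74 + 0.1372·44 + 0.1120·76 = 95.7250
  x_4 = 0.1054·25 + 0.0455·63 + 0.0710·65 + 0.1248·41 + 1.0631·73 + 0.1286·74 + 0.0514·44 + 0.0878·76 = 111.2893
  x_5 = 0.1433·25 + 0.1448·63 + 0.0980·65 + 0.1755·41 + 0.0612·73 + 1.1455·74 + 0.1662·44 + 0.1148·76 = 131.5418
  x_6 = 0.0990·25 + 0.0869·63 + 0.1191·65 + 0.1346·41 + 0.1038·73 + 0.0606·74 + 1.1239·44 + 0.0804·76 = 88.8347
  x_7 = 0.0335·25 + 0.0552·63 + 0.1305·65 + 0.1163·41 + 0.0638·73 + 0.0336·74 + 0.0347·44 + 1.0973·76 = 109.6408
Δx_0 = L[0,3] · Δd_3 = 0.1258 · 11 = 1.3834

1.3834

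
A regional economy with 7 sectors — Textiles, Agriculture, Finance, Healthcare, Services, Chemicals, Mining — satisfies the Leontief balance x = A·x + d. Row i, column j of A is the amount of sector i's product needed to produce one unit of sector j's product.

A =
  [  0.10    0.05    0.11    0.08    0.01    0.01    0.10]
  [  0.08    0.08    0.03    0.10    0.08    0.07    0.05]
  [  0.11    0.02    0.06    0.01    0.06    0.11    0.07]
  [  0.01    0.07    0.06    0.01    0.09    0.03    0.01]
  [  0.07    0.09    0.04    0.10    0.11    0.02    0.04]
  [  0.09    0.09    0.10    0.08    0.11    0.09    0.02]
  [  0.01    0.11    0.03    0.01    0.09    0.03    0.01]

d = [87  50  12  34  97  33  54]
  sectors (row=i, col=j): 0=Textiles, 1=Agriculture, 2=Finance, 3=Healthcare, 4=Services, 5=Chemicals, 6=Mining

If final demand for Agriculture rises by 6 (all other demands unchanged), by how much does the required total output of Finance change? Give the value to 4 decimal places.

0.4632

Form M = I − A:
  [  0.90   -0.05   -0.11   -0.08   -0.01   -0.01   -0.10]
  [ -0.08    0.92   -0.03   -0.10   -0.08   -0.07   -0.05]
  [ -0.11   -0.02    0.94   -0.01   -0.06   -0.11   -0.07]
  [ -0.01   -0.07   -0.06    0.99   -0.09   -0.03   -0.01]
  [ -0.07   -0.09   -0.04   -0.10    0.89   -0.02   -0.04]
  [ -0.09   -0.09   -0.10   -0.08   -0.11    0.91   -0.02]
  [ -0.01   -0.11   -0.03   -0.01   -0.09   -0.03    0.99]
Leontief inverse L = M⁻¹:
  [  1.1523    0.1026    0.1580    0.1170    0.0647    0.0495    0.1375]
  [  0.1370    1.1435    0.0831    0.1522    0.1478    0.1107    0.0872]
  [  0.1693    0.0772    1.1144    0.0581    0.1194    0.1506    0.1082]
  [  0.0483    0.1066    0.0886    1.0440    0.1322    0.0579    0.0336]
  [  0.1235    0.1495    0.0872    0.1499    1.1742    0.0567    0.0763]
  [  0.1664    0.1625    0.1659    0.1440    0.1907    1.1445    0.0690]
  [  0.0487    0.1500    0.0584    0.0484    0.1346    0.0578    1.0338]
Total output x = L · d:
  x_0 = 1.1523·87 + 0.1026·50 + 0.1580·12 + 0.1170·34 + 0.0647·97 + 0.0495·33 + 0.1375·54 = 126.5894
  x_1 = 0.1370·87 + 1.1435·50 + 0.0831·12 + 0.1522·34 + 0.1478·97 + 0.1107·33 + 0.0872·54 = 97.9651
  x_2 = 0.1693·87 + 0.0772·50 + 1.1144·12 + 0.0581·34 + 0.1194·97 + 0.1506·33 + 0.1082·54 = 56.3281
  x_3 = 0.0483·87 + 0.1066·50 + 0.0886·12 + 1.0440·34 + 0.1322·97 + 0.0579·33 + 0.0336·54 = 62.6447
  x_4 = 0.1235·87 + 0.1495·50 + 0.0872·12 + 0.1499·34 + 1.1742·97 + 0.0567·33 + 0.0763·54 = 144.2473
  x_5 = 0.1664·87 + 0.1625·50 + 0.1659·12 + 0.1440·34 + 0.1907·97 + 1.1445·33 + 0.0690·54 = 89.4714
  x_6 = 0.0487·87 + 0.1500·50 + 0.0584·12 + 0.0484·34 + 0.1346·97 + 0.0578·33 + 1.0338·54 = 84.8735
Δx_2 = L[2,1] · Δd_1 = 0.0772 · 6 = 0.4632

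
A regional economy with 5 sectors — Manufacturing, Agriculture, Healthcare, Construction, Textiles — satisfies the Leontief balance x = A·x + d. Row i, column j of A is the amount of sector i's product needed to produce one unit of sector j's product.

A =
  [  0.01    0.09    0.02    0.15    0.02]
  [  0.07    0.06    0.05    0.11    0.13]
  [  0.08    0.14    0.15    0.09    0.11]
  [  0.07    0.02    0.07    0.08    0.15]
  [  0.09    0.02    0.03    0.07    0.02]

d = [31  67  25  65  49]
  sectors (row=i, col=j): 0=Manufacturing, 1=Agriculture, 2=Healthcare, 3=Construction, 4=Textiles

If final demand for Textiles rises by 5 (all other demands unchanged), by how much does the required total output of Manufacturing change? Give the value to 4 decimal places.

0.3573

Form M = I − A:
  [  0.99   -0.09   -0.02   -0.15   -0.02]
  [ -0.07    0.94   -0.05   -0.11   -0.13]
  [ -0.08   -0.14    0.85   -0.09   -0.11]
  [ -0.07   -0.02   -0.07    0.92   -0.15]
  [ -0.09   -0.02   -0.03   -0.07    0.98]
Leontief inverse L = M⁻¹:
  [  1.0423    0.1128    0.0496    0.1937    0.0715]
  [  0.1134    1.0953    0.0878    0.1720    0.1838]
  [  0.1428    0.2024    1.2135    0.1809    0.1937]
  [  0.1106    0.0548    0.1063    1.1368    0.1955]
  [  0.1103    0.0428    0.0511    0.1080    1.0506]
Total output x = L · d:
  x_0 = 1.0423·31 + 0.1128·67 + 0.0496·25 + 0.1937·65 + 0.0715·49 = 57.2046
  x_1 = 0.1134·31 + 1.0953·67 + 0.0878·25 + 0.1720·65 + 0.1838·49 = 99.2839
  x_2 = 0.1428·31 + 0.2024·67 + 1.2135·25 + 0.1809·65 + 0.1937·49 = 69.5697
  x_3 = 0.1106·31 + 0.0548·67 + 0.1063·25 + 1.1368·65 + 0.1955·49 = 93.2284
  x_4 = 0.1103·31 + 0.0428·67 + 0.0511·25 + 0.1080·65 + 1.0506·49 = 66.0685
Δx_0 = L[0,4] · Δd_4 = 0.0715 · 5 = 0.3573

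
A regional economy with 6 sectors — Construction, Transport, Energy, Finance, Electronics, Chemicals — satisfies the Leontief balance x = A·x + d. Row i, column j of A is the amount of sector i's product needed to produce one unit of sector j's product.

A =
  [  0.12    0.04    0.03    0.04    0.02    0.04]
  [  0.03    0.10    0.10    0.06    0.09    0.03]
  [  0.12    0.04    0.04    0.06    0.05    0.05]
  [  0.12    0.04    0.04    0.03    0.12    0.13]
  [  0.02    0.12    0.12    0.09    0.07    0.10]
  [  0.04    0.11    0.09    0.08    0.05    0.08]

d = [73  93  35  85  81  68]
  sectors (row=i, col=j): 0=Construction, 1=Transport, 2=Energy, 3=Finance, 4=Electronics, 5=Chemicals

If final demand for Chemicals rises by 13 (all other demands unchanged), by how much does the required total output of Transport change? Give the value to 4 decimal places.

1.0294

Form M = I − A:
  [  0.88   -0.04   -0.03   -0.04   -0.02   -0.04]
  [ -0.03    0.90   -0.10   -0.06   -0.09   -0.03]
  [ -0.12   -0.04    0.96   -0.06   -0.05   -0.05]
  [ -0.12   -0.04   -0.04    0.97   -0.12   -0.13]
  [ -0.02   -0.12   -0.12   -0.09    0.93   -0.10]
  [ -0.04   -0.11   -0.09   -0.08   -0.05    0.92]
Leontief inverse L = M⁻¹:
  [  1.1602    0.0721    0.0591    0.0662    0.0474    0.0705]
  [  0.0810    1.1543    0.1519    0.1036    0.1392    0.0792]
  [  0.1689    0.0824    1.0789    0.0944    0.0867    0.0914]
  [  0.1773    0.1060    0.1004    1.0822    0.1692    0.1879]
  [  0.0847    0.1895    0.1854    0.1453    1.1329    0.1636]
  [  0.0967    0.1687    0.1451    0.1265    0.1035    1.1337]
Total output x = L · d:
  x_0 = 1.1602·73 + 0.0721·93 + 0.0591·35 + 0.0662·85 + 0.0474·81 + 0.0705·68 = 107.7234
  x_1 = 0.0810·73 + 1.1543·93 + 0.1519·35 + 0.1036·85 + 0.1392·81 + 0.0792·68 = 144.0455
  x_2 = 0.1689·73 + 0.0824·93 + 1.0789·35 + 0.0944·85 + 0.0867·81 + 0.0914·68 = 79.0161
  x_3 = 0.1773·73 + 0.1060·93 + 0.1004·35 + 1.0822·85 + 0.1692·81 + 0.1879·68 = 144.7847
  x_4 = 0.0847·73 + 0.1895·93 + 0.1854·35 + 0.1453·85 + 1.1329·81 + 0.1636·68 = 145.5456
  x_5 = 0.0967·73 + 0.1687·93 + 0.1451·35 + 0.1265·85 + 0.1035·81 + 1.1337·68 = 124.0494
Δx_1 = L[1,5] · Δd_5 = 0.0792 · 13 = 1.0294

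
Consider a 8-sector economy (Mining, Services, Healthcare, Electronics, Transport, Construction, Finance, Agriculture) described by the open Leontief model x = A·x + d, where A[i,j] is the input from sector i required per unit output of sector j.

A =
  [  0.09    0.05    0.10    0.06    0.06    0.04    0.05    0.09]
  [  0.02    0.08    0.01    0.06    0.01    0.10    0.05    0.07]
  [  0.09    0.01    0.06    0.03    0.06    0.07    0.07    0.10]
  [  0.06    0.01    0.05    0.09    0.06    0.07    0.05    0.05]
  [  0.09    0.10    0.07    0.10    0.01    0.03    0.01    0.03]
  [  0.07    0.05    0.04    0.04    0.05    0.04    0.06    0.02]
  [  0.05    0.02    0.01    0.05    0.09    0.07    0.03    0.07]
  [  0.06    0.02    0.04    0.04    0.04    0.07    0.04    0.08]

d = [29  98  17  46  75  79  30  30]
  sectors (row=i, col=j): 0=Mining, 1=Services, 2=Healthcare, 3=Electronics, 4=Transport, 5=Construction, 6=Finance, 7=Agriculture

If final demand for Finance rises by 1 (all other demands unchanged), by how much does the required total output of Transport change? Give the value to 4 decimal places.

Form M = I − A:
  [  0.91   -0.05   -0.10   -0.06   -0.06   -0.04   -0.05   -0.09]
  [ -0.02    0.92   -0.01   -0.06   -0.01   -0.10   -0.05   -0.07]
  [ -0.09   -0.01    0.94   -0.03   -0.06   -0.07   -0.07   -0.10]
  [ -0.06   -0.01   -0.05    0.91   -0.06   -0.07   -0.05   -0.05]
  [ -0.09   -0.10   -0.07   -0.10    0.99   -0.03   -0.01   -0.03]
  [ -0.07   -0.05   -0.04   -0.04   -0.05    0.96   -0.06   -0.02]
  [ -0.05   -0.02   -0.01   -0.05   -0.09   -0.07    0.97   -0.07]
  [ -0.06   -0.02   -0.04   -0.04   -0.04   -0.07   -0.04    0.92]
Leontief inverse L = M⁻¹:
  [  1.1568    0.0881    0.1499    0.1151    0.1069    0.0983    0.0945    0.1552]
  [  0.0617    1.1084    0.0385    0.0988    0.0424    0.1434    0.0821    0.1107]
  [  0.1513    0.0447    1.1053    0.0789    0.1037    0.1199    0.1089    0.1569]
  [  0.1146    0.0406    0.0905    1.1371    0.0993    0.1150    0.0853    0.0982]
  [  0.1414    0.1316    0.1097    0.1466    1.0474    0.0807    0.0488    0.0834]
  [  0.1143    0.0788    0.0729    0.0793    0.0821    1.0794    0.0895    0.0624]
  [  0.0975    0.0513    0.0454    0.0924    0.1210    0.1085    1.0591    0.1103]
  [  0.1074    0.0475    0.0749    0.0789    0.0738    0.1101    0.0714    1.1237]
Total output x = L · d:
  x_0 = 1.1568·29 + 0.0881·98 + 0.1499·17 + 0.1151·46 + 0.1069·75 + 0.0983·79 + 0.0945·30 + 0.1552·30 = 73.2978
  x_1 = 0.0617·29 + 1.1084·98 + 0.0385·17 + 0.0988·46 + 0.0424·75 + 0.1434·79 + 0.0821·30 + 0.1107·30 = 135.9016
  x_2 = 0.1513·29 + 0.0447·98 + 1.1053·17 + 0.0789·46 + 0.1037·75 + 0.1199·79 + 0.1089·30 + 0.1569·30 = 56.4066
  x_3 = 0.1146·29 + 0.0406·98 + 0.0905·17 + 1.1371·46 + 0.0993·75 + 0.1150·79 + 0.0853·30 + 0.0982·30 = 83.1848
  x_4 = 0.1414·29 + 0.1316·98 + 0.1097·17 + 0.1466·46 + 1.0474·75 + 0.0807·79 + 0.0488·30 + 0.0834·30 = 114.4947
  x_5 = 0.1143·29 + 0.0788·98 + 0.0729·17 + 0.0793·46 + 0.0821·75 + 1.0794·79 + 0.0895·30 + 0.0624·30 = 111.9018
  x_6 = 0.0975·29 + 0.0513·98 + 0.0454·17 + 0.0924·46 + 0.1210·75 + 0.1085·79 + 1.0591·30 + 0.1103·30 = 65.6050
  x_7 = 0.1074·29 + 0.0475·98 + 0.0749·17 + 0.0789·46 + 0.0738·75 + 0.1101·79 + 0.0714·30 + 1.1237·30 = 62.7573
Δx_4 = L[4,6] · Δd_6 = 0.0488 · 1 = 0.0488

0.0488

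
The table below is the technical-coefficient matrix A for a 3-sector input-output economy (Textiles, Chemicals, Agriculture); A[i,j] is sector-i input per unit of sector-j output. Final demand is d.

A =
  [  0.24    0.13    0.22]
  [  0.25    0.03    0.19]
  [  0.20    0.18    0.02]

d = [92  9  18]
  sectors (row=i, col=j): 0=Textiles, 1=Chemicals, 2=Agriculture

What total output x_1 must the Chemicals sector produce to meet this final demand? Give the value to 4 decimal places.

Form M = I − A:
  [  0.76   -0.13   -0.22]
  [ -0.25    0.97   -0.19]
  [ -0.20   -0.18    0.98]
Leontief inverse L = M⁻¹:
  [  1.5095    0.2751    0.3922]
  [  0.4662    1.1544    0.3284]
  [  0.3937    0.2682    1.1608]
Total output x = L · d:
  x_0 = 1.5095·92 + 0.2751·9 + 0.3922·18 = 148.4080
  x_1 = 0.4662·92 + 1.1544·9 + 0.3284·18 = 59.1875
  x_2 = 0.3937·92 + 0.2682·9 + 1.1608·18 = 59.5259

59.1875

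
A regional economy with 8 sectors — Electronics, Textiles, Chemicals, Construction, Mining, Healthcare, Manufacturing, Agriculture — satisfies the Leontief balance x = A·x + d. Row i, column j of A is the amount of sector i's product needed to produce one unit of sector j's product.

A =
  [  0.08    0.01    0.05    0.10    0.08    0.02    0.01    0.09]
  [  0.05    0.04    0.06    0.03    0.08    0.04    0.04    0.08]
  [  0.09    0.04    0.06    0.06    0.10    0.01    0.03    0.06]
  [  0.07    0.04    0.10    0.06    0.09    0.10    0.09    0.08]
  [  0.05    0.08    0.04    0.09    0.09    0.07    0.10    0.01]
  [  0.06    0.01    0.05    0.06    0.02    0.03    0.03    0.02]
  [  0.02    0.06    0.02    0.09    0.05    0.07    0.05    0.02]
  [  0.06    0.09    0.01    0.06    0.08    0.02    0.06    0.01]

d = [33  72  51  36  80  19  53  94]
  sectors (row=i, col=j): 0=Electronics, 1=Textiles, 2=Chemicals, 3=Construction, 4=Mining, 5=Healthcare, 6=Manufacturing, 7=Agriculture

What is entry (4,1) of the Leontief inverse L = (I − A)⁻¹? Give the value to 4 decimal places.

Form M = I − A:
  [  0.92   -0.01   -0.05   -0.10   -0.08   -0.02   -0.01   -0.09]
  [ -0.05    0.96   -0.06   -0.03   -0.08   -0.04   -0.04   -0.08]
  [ -0.09   -0.04    0.94   -0.06   -0.10   -0.01   -0.03   -0.06]
  [ -0.07   -0.04   -0.10    0.94   -0.09   -0.10   -0.09   -0.08]
  [ -0.05   -0.08   -0.04   -0.09    0.91   -0.07   -0.10   -0.01]
  [ -0.06   -0.01   -0.05   -0.06   -0.02    0.97   -0.03   -0.02]
  [ -0.02   -0.06   -0.02   -0.09   -0.05   -0.07    0.95   -0.02]
  [ -0.06   -0.09   -0.01   -0.06   -0.08   -0.02   -0.06    0.99]
Leontief inverse L = M⁻¹:
  [  1.1324    0.0508    0.0925    0.1596    0.1458    0.0602    0.0575    0.1294]
  [  0.0958    1.0781    0.0956    0.0836    0.1380    0.0742    0.0813    0.1129]
  [  0.1419    0.0810    1.1018    0.1209    0.1667    0.0497    0.0766    0.1002]
  [  0.1379    0.0928    0.1545    1.1401    0.1729    0.1517    0.1494    0.1294]
  [  0.1054    0.1242    0.0900    0.1579    1.1605    0.1205    0.1536    0.0551]
  [  0.0930    0.0321    0.0777    0.0973    0.0595    1.0543    0.0565    0.0467]
  [  0.0605    0.0912    0.0573    0.1370    0.1000    0.1066    1.0891    0.0526]
  [  0.1012    0.1237    0.0471    0.1106    0.1346    0.0576    0.1003    1.0456]
Total output x = L · d:
  x_0 = 1.1324·33 + 0.0508·72 + 0.0925·51 + 0.1596·36 + 0.1458·80 + 0.0602·19 + 0.0575·53 + 0.1294·94 = 79.5103
  x_1 = 0.0958·33 + 1.0781·72 + 0.0956·51 + 0.0836·36 + 0.1380·80 + 0.0742·19 + 0.0813·53 + 0.1129·94 = 116.0398
  x_2 = 0.1419·33 + 0.0810·72 + 1.1018·51 + 0.1209·36 + 0.1667·80 + 0.0497·19 + 0.0766·53 + 0.1002·94 = 98.8283
  x_3 = 0.1379·33 + 0.0928·72 + 0.1545·51 + 1.1401·36 + 0.1729·80 + 0.1517·19 + 0.1494·53 + 0.1294·94 = 96.9595
  x_4 = 0.1054·33 + 0.1242·72 + 0.0900·51 + 0.1579·36 + 1.1605·80 + 0.1205·19 + 0.1536·53 + 0.0551·94 = 131.1435
  x_5 = 0.0930·33 + 0.0321·72 + 0.0777·51 + 0.0973·36 + 0.0595·80 + 1.0543·19 + 0.0565·53 + 0.0467·94 = 45.0184
  x_6 = 0.0605·33 + 0.0912·72 + 0.0573·51 + 0.1370·36 + 0.1000·80 + 0.1066·19 + 1.0891·53 + 0.0526·94 = 89.1010
  x_7 = 0.1012·33 + 0.1237·72 + 0.0471·51 + 0.1106·36 + 0.1346·80 + 0.0576·19 + 0.1003·53 + 1.0456·94 = 134.0989

L[4,1] = 0.1242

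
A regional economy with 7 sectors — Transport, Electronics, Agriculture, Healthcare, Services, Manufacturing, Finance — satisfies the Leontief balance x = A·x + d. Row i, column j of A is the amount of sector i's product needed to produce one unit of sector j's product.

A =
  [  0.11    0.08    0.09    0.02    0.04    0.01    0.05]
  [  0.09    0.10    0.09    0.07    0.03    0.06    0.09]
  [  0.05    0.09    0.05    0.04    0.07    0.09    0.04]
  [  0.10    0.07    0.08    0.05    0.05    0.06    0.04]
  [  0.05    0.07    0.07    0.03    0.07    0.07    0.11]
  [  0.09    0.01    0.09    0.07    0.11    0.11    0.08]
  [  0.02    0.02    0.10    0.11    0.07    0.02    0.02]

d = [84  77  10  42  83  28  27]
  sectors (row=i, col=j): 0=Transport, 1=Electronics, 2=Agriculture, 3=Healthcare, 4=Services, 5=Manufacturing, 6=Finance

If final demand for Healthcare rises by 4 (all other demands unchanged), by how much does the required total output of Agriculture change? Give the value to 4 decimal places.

Form M = I − A:
  [  0.89   -0.08   -0.09   -0.02   -0.04   -0.01   -0.05]
  [ -0.09    0.90   -0.09   -0.07   -0.03   -0.06   -0.09]
  [ -0.05   -0.09    0.95   -0.04   -0.07   -0.09   -0.04]
  [ -0.10   -0.07   -0.08    0.95   -0.05   -0.06   -0.04]
  [ -0.05   -0.07   -0.07   -0.03    0.93   -0.07   -0.11]
  [ -0.09   -0.01   -0.09   -0.07   -0.11    0.89   -0.08]
  [ -0.02   -0.02   -0.10   -0.11   -0.07   -0.02    0.98]
Leontief inverse L = M⁻¹:
  [  1.1633    0.1316    0.1480    0.0574    0.0813    0.0493    0.0930]
  [  0.1611    1.1634    0.1689    0.1245    0.0886    0.1160    0.1465]
  [  0.1096    0.1409    1.1155    0.0846    0.1214    0.1409    0.0926]
  [  0.1624    0.1251    0.1465    1.0931    0.1005    0.1087    0.0905]
  [  0.1084    0.1224    0.1401    0.0804    1.1253    0.1212    0.1620]
  [  0.1628    0.0714    0.1720    0.1246    0.1785    1.1733    0.1428]
  [  0.0675    0.0651    0.1503    0.1433    0.1112    0.0626    1.0594]
Total output x = L · d:
  x_0 = 1.1633·84 + 0.1316·77 + 0.1480·10 + 0.0574·42 + 0.0813·83 + 0.0493·28 + 0.0930·27 = 122.3794
  x_1 = 0.1611·84 + 1.1634·77 + 0.1689·10 + 0.1245·42 + 0.0886·83 + 0.1160·28 + 0.1465·27 = 124.5966
  x_2 = 0.1096·84 + 0.1409·77 + 1.1155·10 + 0.0846·42 + 0.1214·83 + 0.1409·28 + 0.0926·27 = 51.2885
  x_3 = 0.1624·84 + 0.1251·77 + 0.1465·10 + 1.0931·42 + 0.1005·83 + 0.1087·28 + 0.0905·27 = 84.4803
  x_4 = 0.1084·84 + 0.1224·77 + 0.1401·10 + 0.0804·42 + 1.1253·83 + 0.1212·28 + 0.1620·27 = 124.4694
  x_5 = 0.1628·84 + 0.0714·77 + 0.1720·10 + 0.1246·42 + 0.1785·83 + 1.1733·28 + 0.1428·27 = 77.6449
  x_6 = 0.0675·84 + 0.0651·77 + 0.1503·10 + 0.1433·42 + 0.1112·83 + 0.0626·28 + 1.0594·27 = 57.7826
Δx_2 = L[2,3] · Δd_3 = 0.0846 · 4 = 0.3384

0.3384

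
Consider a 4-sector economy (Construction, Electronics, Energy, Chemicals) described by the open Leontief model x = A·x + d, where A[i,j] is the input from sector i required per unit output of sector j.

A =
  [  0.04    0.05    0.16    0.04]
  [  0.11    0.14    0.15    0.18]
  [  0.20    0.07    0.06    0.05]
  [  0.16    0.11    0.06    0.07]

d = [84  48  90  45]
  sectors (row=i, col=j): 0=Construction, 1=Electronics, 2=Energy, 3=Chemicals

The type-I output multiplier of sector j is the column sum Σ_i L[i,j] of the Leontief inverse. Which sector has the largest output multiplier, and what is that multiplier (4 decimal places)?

Form M = I − A:
  [  0.96   -0.05   -0.16   -0.04]
  [ -0.11    0.86   -0.15   -0.18]
  [ -0.20   -0.07    0.94   -0.05]
  [ -0.16   -0.11   -0.06    0.93]
Leontief inverse L = M⁻¹:
  [  1.1082    0.0911    0.2081    0.0765]
  [  0.2375    1.2308    0.2536    0.2621]
  [  0.2660    0.1200    1.1344    0.0957]
  [  0.2359    0.1690    0.1390    1.1256]
Total output x = L · d:
  x_0 = 1.1082·84 + 0.0911·48 + 0.2081·90 + 0.0765·45 = 119.6318
  x_1 = 0.2375·84 + 1.2308·48 + 0.2536·90 + 0.2621·45 = 113.6410
  x_2 = 0.2660·84 + 0.1200·48 + 1.1344·90 + 0.0957·45 = 134.5060
  x_3 = 0.2359·84 + 0.1690·48 + 0.1390·90 + 1.1256·45 = 91.0881
Output multipliers (column sums of L):
  Construction: 1.8477
  Electronics: 1.6109
  Energy: 1.7350
  Chemicals: 1.5598

Construction (1.8477)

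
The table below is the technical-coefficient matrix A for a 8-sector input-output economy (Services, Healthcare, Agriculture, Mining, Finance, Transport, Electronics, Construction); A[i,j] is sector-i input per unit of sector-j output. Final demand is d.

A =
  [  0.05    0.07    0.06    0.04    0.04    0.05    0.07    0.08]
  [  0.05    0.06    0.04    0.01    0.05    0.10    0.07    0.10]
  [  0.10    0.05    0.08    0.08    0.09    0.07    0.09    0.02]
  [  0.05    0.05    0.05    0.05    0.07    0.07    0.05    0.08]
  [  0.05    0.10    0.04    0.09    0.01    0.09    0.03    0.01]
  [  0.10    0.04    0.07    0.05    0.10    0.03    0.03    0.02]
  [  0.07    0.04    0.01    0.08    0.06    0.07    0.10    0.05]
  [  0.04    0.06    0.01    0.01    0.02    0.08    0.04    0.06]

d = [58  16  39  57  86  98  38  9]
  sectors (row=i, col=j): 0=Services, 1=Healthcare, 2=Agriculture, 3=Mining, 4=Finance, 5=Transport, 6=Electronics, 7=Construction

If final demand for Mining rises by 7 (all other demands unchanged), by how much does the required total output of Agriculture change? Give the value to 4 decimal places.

0.9754

Form M = I − A:
  [  0.95   -0.07   -0.06   -0.04   -0.04   -0.05   -0.07   -0.08]
  [ -0.05    0.94   -0.04   -0.01   -0.05   -0.10   -0.07   -0.10]
  [ -0.10   -0.05    0.92   -0.08   -0.09   -0.07   -0.09   -0.02]
  [ -0.05   -0.05   -0.05    0.95   -0.07   -0.07   -0.05   -0.08]
  [ -0.05   -0.10   -0.04   -0.09    0.99   -0.09   -0.03   -0.01]
  [ -0.10   -0.04   -0.07   -0.05   -0.10    0.97   -0.03   -0.02]
  [ -0.07   -0.04   -0.01   -0.08   -0.06   -0.07    0.90   -0.05]
  [ -0.04   -0.06   -0.01   -0.01   -0.02   -0.08   -0.04    0.94]
Leontief inverse L = M⁻¹:
  [  1.1035    0.1185    0.0962    0.0812    0.0859    0.1090    0.1212    0.1252]
  [  0.1060    1.1100    0.0772    0.0518    0.0973    0.1588    0.1201    0.1440]
  [  0.1701    0.1138    1.1306    0.1393    0.1507    0.1436    0.1560    0.0755]
  [  0.1043    0.1005    0.0879    1.0929    0.1161    0.1291    0.0991    0.1237]
  [  0.1011    0.1438    0.0780    0.1271    1.0577    0.1430    0.0764    0.0547]
  [  0.1516    0.0909    0.1094    0.0946    0.1432    1.0869    0.0788    0.0618]
  [  0.1245    0.0906    0.0469    0.1251    0.1075    0.1293    1.1517    0.0970]
  [  0.0770    0.0928    0.0350    0.0360    0.0520    0.1187    0.0729    1.0910]
Total output x = L · d:
  x_0 = 1.1035·58 + 0.1185·16 + 0.0962·39 + 0.0812·57 + 0.0859·86 + 0.1090·98 + 0.1212·38 + 0.1252·9 = 98.0830
  x_1 = 0.1060·58 + 1.1100·16 + 0.0772·39 + 0.0518·57 + 0.0973·86 + 0.1588·98 + 0.1201·38 + 0.1440·9 = 59.6564
  x_2 = 0.1701·58 + 0.1138·16 + 1.1306·39 + 0.1393·57 + 0.1507·86 + 0.1436·98 + 0.1560·38 + 0.0755·9 = 97.3645
  x_3 = 0.1043·58 + 0.1005·16 + 0.0879·39 + 1.0929·57 + 0.1161·86 + 0.1291·98 + 0.0991·38 + 0.1237·9 = 100.8920
  x_4 = 0.1011·58 + 0.1438·16 + 0.0780·39 + 0.1271·57 + 1.0577·86 + 0.1430·98 + 0.0764·38 + 0.0547·9 = 126.8255
  x_5 = 0.1516·58 + 0.0909·16 + 0.1094·39 + 0.0946·57 + 0.1432·86 + 1.0869·98 + 0.0788·38 + 0.0618·9 = 142.2928
  x_6 = 0.1245·58 + 0.0906·16 + 0.0469·39 + 0.1251·57 + 0.1075·86 + 0.1293·98 + 1.1517·38 + 0.0970·9 = 84.1888
  x_7 = 0.0770·58 + 0.0928·16 + 0.0350·39 + 0.0360·57 + 0.0520·86 + 0.1187·98 + 0.0729·38 + 1.0910·9 = 38.0561
Δx_2 = L[2,3] · Δd_3 = 0.1393 · 7 = 0.9754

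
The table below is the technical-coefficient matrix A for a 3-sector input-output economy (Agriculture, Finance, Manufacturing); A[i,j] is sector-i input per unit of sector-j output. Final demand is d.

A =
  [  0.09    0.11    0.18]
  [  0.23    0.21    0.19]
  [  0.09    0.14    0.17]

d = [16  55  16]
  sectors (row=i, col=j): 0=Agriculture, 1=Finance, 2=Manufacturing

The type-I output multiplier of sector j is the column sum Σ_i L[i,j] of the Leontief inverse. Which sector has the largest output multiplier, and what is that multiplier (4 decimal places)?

Manufacturing (2.0169)

Form M = I − A:
  [  0.91   -0.11   -0.18]
  [ -0.23    0.79   -0.19]
  [ -0.09   -0.14    0.83]
Leontief inverse L = M⁻¹:
  [  1.1847    0.2194    0.3072]
  [  0.3917    1.3919    0.4036]
  [  0.1945    0.2586    1.3062]
Total output x = L · d:
  x_0 = 1.1847·16 + 0.2194·55 + 0.3072·16 = 35.9368
  x_1 = 0.3917·16 + 1.3919·55 + 0.4036·16 = 89.2781
  x_2 = 0.1945·16 + 0.2586·55 + 1.3062·16 = 38.2328
Output multipliers (column sums of L):
  Agriculture: 1.7710
  Finance: 1.8698
  Manufacturing: 2.0169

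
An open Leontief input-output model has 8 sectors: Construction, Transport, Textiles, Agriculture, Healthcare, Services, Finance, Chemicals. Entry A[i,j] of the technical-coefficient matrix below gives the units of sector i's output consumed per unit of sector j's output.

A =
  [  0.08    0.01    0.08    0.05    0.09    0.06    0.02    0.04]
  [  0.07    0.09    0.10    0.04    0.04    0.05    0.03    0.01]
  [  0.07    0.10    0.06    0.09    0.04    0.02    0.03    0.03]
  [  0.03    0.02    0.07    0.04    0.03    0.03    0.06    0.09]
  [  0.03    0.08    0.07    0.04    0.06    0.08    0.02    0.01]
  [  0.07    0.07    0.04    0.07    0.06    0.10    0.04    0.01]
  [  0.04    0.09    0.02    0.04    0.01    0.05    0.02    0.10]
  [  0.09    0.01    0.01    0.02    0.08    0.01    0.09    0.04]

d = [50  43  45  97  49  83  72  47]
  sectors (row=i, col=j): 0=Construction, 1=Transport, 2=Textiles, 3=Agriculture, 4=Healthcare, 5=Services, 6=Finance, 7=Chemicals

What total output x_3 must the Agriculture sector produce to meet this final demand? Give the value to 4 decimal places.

133.5886

Form M = I − A:
  [  0.92   -0.01   -0.08   -0.05   -0.09   -0.06   -0.02   -0.04]
  [ -0.07    0.91   -0.10   -0.04   -0.04   -0.05   -0.03   -0.01]
  [ -0.07   -0.10    0.94   -0.09   -0.04   -0.02   -0.03   -0.03]
  [ -0.03   -0.02   -0.07    0.96   -0.03   -0.03   -0.06   -0.09]
  [ -0.03   -0.08   -0.07   -0.04    0.94   -0.08   -0.02   -0.01]
  [ -0.07   -0.07   -0.04   -0.07   -0.06    0.90   -0.04   -0.01]
  [ -0.04   -0.09   -0.02   -0.04   -0.01   -0.05    0.98   -0.10]
  [ -0.09   -0.01   -0.01   -0.02   -0.08   -0.01   -0.09    0.96]
Leontief inverse L = M⁻¹:
  [  1.1235    0.0522    0.1233    0.0882    0.1303    0.0984    0.0465    0.0667]
  [  0.1155    1.1375    0.1478    0.0799    0.0775    0.0872    0.0551    0.0362]
  [  0.1145    0.1433    1.1082    0.1267    0.0775    0.0552    0.0578    0.0602]
  [  0.0683    0.0550    0.1015    1.0698    0.0619    0.0571    0.0860    0.1171]
  [  0.0701    0.1246    0.1125    0.0759    1.0937    0.1166    0.0434    0.0320]
  [  0.1164    0.1174    0.0887    0.1105    0.1005    1.1442    0.0678    0.0392]
  [  0.0809    0.1234    0.0554    0.0684    0.0442    0.0792    1.0472    0.1232]
  [  0.1238    0.0426    0.0423    0.0466    0.1115    0.0410    0.1098    1.0660]
Total output x = L · d:
  x_0 = 1.1235·50 + 0.0522·43 + 0.1233·45 + 0.0882·97 + 0.1303·49 + 0.0984·83 + 0.0465·72 + 0.0667·47 = 93.5540
  x_1 = 0.1155·50 + 1.1375·43 + 0.1478·45 + 0.0799·97 + 0.0775·49 + 0.0872·83 + 0.0551·72 + 0.0362·47 = 85.7985
  x_2 = 0.1145·50 + 0.1433·43 + 1.1082·45 + 0.1267·97 + 0.0775·49 + 0.0552·83 + 0.0578·72 + 0.0602·47 = 89.4192
  x_3 = 0.0683·50 + 0.0550·43 + 0.1015·45 + 1.0698·97 + 0.0619·49 + 0.0571·83 + 0.0860·72 + 0.1171·47 = 133.5886
  x_4 = 0.0701·50 + 0.1246·43 + 0.1125·45 + 0.0759·97 + 1.0937·49 + 0.1166·83 + 0.0434·72 + 0.0320·47 = 89.1815
  x_5 = 0.1164·50 + 0.1174·43 + 0.0887·45 + 0.1105·97 + 0.1005·49 + 1.1442·83 + 0.0678·72 + 0.0392·47 = 132.2028
  x_6 = 0.0809·50 + 0.1234·43 + 0.0554·45 + 0.0684·97 + 0.0442·49 + 0.0792·83 + 1.0472·72 + 0.1232·47 = 108.3967
  x_7 = 0.1238·50 + 0.0426·43 + 0.0423·45 + 0.0466·97 + 0.1115·49 + 0.0410·83 + 0.1098·72 + 1.0660·47 = 81.3084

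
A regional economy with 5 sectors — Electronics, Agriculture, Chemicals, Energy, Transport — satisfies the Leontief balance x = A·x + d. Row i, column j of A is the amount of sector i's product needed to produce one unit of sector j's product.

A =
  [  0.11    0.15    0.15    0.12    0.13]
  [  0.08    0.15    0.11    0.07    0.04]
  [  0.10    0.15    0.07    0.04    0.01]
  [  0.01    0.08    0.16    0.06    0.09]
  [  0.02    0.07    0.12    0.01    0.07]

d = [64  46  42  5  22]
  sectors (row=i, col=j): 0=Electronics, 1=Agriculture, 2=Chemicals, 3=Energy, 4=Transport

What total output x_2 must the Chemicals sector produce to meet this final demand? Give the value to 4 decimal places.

Form M = I − A:
  [  0.89   -0.15   -0.15   -0.12   -0.13]
  [ -0.08    0.85   -0.11   -0.07   -0.04]
  [ -0.10   -0.15    0.93   -0.04   -0.01]
  [ -0.01   -0.08   -0.16    0.94   -0.09]
  [ -0.02   -0.07   -0.12   -0.01    0.93]
Leontief inverse L = M⁻¹:
  [  1.1886    0.2941    0.2846    0.1879    0.2000]
  [  0.1390    1.2554    0.2029    0.1208    0.0873]
  [  0.1532    0.2426    1.1505    0.0871    0.0527]
  [  0.0560    0.1641    0.2326    1.0944    0.1233]
  [  0.0564    0.1339    0.1723    0.0361    1.0943]
Total output x = L · d:
  x_0 = 1.1886·64 + 0.2941·46 + 0.2846·42 + 0.1879·5 + 0.2000·22 = 106.8980
  x_1 = 0.1390·64 + 1.2554·46 + 0.2029·42 + 0.1208·5 + 0.0873·22 = 77.6882
  x_2 = 0.1532·64 + 0.2426·46 + 1.1505·42 + 0.0871·5 + 0.0527·22 = 70.8806
  x_3 = 0.0560·64 + 0.1641·46 + 0.2326·42 + 1.0944·5 + 0.1233·22 = 29.0834
  x_4 = 0.0564·64 + 0.1339·46 + 0.1723·42 + 0.0361·5 + 1.0943·22 = 41.2609

70.8806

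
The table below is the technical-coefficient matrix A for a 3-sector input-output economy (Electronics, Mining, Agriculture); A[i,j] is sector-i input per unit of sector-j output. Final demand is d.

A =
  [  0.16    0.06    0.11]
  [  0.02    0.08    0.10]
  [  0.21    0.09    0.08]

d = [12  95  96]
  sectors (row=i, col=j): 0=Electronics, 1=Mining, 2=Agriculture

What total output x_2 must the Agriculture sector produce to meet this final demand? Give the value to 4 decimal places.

124.7680

Form M = I − A:
  [  0.84   -0.06   -0.11]
  [ -0.02    0.92   -0.10]
  [ -0.21   -0.09    0.92]
Leontief inverse L = M⁻¹:
  [  1.2322    0.0958    0.1577]
  [  0.0580    1.1031    0.1268]
  [  0.2869    0.1298    1.1354]
Total output x = L · d:
  x_0 = 1.2322·12 + 0.0958·95 + 0.1577·96 = 39.0295
  x_1 = 0.0580·12 + 1.1031·95 + 0.1268·96 = 117.6711
  x_2 = 0.2869·12 + 0.1298·95 + 1.1354·96 = 124.7680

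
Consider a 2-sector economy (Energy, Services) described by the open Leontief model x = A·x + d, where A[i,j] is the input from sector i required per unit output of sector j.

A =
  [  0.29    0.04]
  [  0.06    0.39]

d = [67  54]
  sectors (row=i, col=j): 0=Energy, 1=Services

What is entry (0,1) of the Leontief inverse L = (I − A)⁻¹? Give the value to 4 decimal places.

L[0,1] = 0.0929

Form M = I − A:
  [  0.71   -0.04]
  [ -0.06    0.61]
Leontief inverse L = M⁻¹:
  [  1.4163    0.0929]
  [  0.1393    1.6485]
Total output x = L · d:
  x_0 = 1.4163·67 + 0.0929·54 = 99.9071
  x_1 = 0.1393·67 + 1.6485·54 = 98.3515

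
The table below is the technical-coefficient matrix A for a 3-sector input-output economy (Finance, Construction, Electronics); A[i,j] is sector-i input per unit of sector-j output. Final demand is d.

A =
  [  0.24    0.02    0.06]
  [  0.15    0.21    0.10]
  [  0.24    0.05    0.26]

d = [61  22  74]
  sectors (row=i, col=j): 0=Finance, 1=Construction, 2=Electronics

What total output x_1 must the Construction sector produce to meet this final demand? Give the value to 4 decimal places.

Form M = I − A:
  [  0.76   -0.02   -0.06]
  [ -0.15    0.79   -0.10]
  [ -0.24   -0.05    0.74]
Leontief inverse L = M⁻¹:
  [  1.3607    0.0418    0.1160]
  [  0.3169    1.2865    0.1995]
  [  0.4627    0.1005    1.4024]
Total output x = L · d:
  x_0 = 1.3607·61 + 0.0418·22 + 0.1160·74 = 92.5013
  x_1 = 0.3169·61 + 1.2865·22 + 0.1995·74 = 62.4011
  x_2 = 0.4627·61 + 0.1005·22 + 1.4024·74 = 134.2167

62.4011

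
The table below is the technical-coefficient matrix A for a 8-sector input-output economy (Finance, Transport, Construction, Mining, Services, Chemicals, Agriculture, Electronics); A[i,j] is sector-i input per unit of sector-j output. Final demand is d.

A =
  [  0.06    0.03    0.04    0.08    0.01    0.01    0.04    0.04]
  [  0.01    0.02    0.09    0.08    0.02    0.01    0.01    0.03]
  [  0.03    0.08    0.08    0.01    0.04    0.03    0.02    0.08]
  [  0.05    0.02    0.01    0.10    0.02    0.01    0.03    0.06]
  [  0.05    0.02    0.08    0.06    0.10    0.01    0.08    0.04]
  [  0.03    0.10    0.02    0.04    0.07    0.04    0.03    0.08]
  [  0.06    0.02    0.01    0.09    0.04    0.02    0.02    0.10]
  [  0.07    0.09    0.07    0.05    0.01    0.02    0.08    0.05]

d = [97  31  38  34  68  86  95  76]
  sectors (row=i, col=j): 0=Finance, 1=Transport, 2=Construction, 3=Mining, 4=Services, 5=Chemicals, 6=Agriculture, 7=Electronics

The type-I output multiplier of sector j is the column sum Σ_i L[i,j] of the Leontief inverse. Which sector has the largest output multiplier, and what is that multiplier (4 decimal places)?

Mining (1.8068)

Form M = I − A:
  [  0.94   -0.03   -0.04   -0.08   -0.01   -0.01   -0.04   -0.04]
  [ -0.01    0.98   -0.09   -0.08   -0.02   -0.01   -0.01   -0.03]
  [ -0.03   -0.08    0.92   -0.01   -0.04   -0.03   -0.02   -0.08]
  [ -0.05   -0.02   -0.01    0.90   -0.02   -0.01   -0.03   -0.06]
  [ -0.05   -0.02   -0.08   -0.06    0.90   -0.01   -0.08   -0.04]
  [ -0.03   -0.10   -0.02   -0.04   -0.07    0.96   -0.03   -0.08]
  [ -0.06   -0.02   -0.01   -0.09   -0.04   -0.02    0.98   -0.10]
  [ -0.07   -0.09   -0.07   -0.05   -0.01   -0.02   -0.08    0.95]
Leontief inverse L = M⁻¹:
  [  1.0829    0.0502    0.0614    0.1132    0.0231    0.0178    0.0574    0.0680]
  [  0.0283    1.0407    0.1120    0.1049    0.0339    0.0178    0.0251    0.0557]
  [  0.0547    0.1103    1.1158    0.0434    0.0600    0.0409    0.0428    0.1130]
  [  0.0735    0.0392    0.0297    1.1341    0.0327    0.0171    0.0490    0.0864]
  [  0.0836    0.0492    0.1156    0.1047    1.1280    0.0218    0.1089    0.0822]
  [  0.0582    0.1289    0.0563    0.0822    0.0934    1.0508    0.0565    0.1148]
  [  0.0890    0.0459    0.0367    0.1293    0.0567    0.0290    1.0455    0.1313]
  [  0.1000    0.1196    0.1044    0.0949    0.0297    0.0317    0.1027    1.0901]
Total output x = L · d:
  x_0 = 1.0829·97 + 0.0502·31 + 0.0614·38 + 0.1132·34 + 0.0231·68 + 0.0178·86 + 0.0574·95 + 0.0680·76 = 126.4973
  x_1 = 0.0283·97 + 1.0407·31 + 0.1120·38 + 0.1049·34 + 0.0339·68 + 0.0178·86 + 0.0251·95 + 0.0557·76 = 53.2856
  x_2 = 0.0547·97 + 0.1103·31 + 1.1158·38 + 0.0434·34 + 0.0600·68 + 0.0409·86 + 0.0428·95 + 0.1130·76 = 72.8535
  x_3 = 0.0735·97 + 0.0392·31 + 0.0297·38 + 1.1341·34 + 0.0327·68 + 0.0171·86 + 0.0490·95 + 0.0864·76 = 62.9444
  x_4 = 0.0836·97 + 0.0492·31 + 0.1156·38 + 0.1047·34 + 1.1280·68 + 0.0218·86 + 0.1089·95 + 0.0822·76 = 112.7631
  x_5 = 0.0582·97 + 0.1289·31 + 0.0563·38 + 0.0822·34 + 0.0934·68 + 1.0508·86 + 0.0565·95 + 0.1148·76 = 125.3880
  x_6 = 0.0890·97 + 0.0459·31 + 0.0367·38 + 0.1293·34 + 0.0567·68 + 0.0290·86 + 1.0455·95 + 0.1313·76 = 131.4922
  x_7 = 0.1000·97 + 0.1196·31 + 0.1044·38 + 0.0949·34 + 0.0297·68 + 0.0317·86 + 0.1027·95 + 1.0901·76 = 117.9497
Output multipliers (column sums of L):
  Finance: 1.5702
  Transport: 1.5838
  Construction: 1.6319
  Mining: 1.8068
  Services: 1.4573
  Chemicals: 1.2268
  Agriculture: 1.4880
  Electronics: 1.7416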